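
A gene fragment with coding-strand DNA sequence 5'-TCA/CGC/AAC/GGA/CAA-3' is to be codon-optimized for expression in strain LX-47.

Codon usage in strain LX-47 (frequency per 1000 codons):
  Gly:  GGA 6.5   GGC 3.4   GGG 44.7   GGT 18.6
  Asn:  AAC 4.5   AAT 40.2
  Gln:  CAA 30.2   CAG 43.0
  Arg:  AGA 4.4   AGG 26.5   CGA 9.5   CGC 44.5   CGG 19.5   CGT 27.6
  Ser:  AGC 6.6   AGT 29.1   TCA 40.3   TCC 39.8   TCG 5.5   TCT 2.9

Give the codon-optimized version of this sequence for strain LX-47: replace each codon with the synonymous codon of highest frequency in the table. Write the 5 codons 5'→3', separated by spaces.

Codon 1 (Ser): best is TCA at 40.3.
Codon 2 (Arg): best is CGC at 44.5.
Codon 3 (Asn): best is AAT at 40.2.
Codon 4 (Gly): best is GGG at 44.7.
Codon 5 (Gln): best is CAG at 43.0.

TCA CGC AAT GGG CAG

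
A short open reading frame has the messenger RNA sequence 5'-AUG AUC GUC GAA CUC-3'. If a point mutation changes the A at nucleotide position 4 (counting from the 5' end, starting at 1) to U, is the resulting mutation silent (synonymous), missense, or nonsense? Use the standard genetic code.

missense

Position 4 falls in codon 2: AUC → Ile.
After the substitution the codon is UUC → Phe.
Ile ≠ Phe, so this is a missense mutation.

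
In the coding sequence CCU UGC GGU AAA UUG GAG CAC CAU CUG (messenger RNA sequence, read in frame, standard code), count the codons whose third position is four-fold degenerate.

Codon 1 CCU (Pro): third position 4-fold.
Codon 2 UGC (Cys): third position 2-fold.
Codon 3 GGU (Gly): third position 4-fold.
Codon 4 AAA (Lys): third position 2-fold.
Codon 5 UUG (Leu): third position 2-fold.
Codon 6 GAG (Glu): third position 2-fold.
Codon 7 CAC (His): third position 2-fold.
Codon 8 CAU (His): third position 2-fold.
Codon 9 CUG (Leu): third position 4-fold.
Four-fold degenerate third positions: 3.

3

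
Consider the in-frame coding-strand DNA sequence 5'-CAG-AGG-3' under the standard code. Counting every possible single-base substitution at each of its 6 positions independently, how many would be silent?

Codon 1 (CAG, Gln): 1 synonymous substitution.
Codon 2 (AGG, Arg): 2 synonymous substitutions.
Total: 1 + 2 = 3.

3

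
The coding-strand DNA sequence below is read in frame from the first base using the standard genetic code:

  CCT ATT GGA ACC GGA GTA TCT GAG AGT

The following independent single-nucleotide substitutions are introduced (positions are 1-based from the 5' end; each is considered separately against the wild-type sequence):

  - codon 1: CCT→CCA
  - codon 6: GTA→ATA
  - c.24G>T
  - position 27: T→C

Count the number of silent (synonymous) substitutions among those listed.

Codon 1: CCT (Pro) → CCA (Pro) — synonymous.
Codon 6: GTA (Val) → ATA (Ile) — missense.
Codon 8: GAG (Glu) → GAT (Asp) — missense.
Codon 9: AGT (Ser) → AGC (Ser) — synonymous.
Synonymous: 2 of 4.

2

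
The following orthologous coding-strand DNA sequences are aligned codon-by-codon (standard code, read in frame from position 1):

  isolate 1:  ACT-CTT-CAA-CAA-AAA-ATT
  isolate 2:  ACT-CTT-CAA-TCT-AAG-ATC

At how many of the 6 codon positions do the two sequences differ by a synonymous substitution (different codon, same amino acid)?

Codon 1: ACT Thr / ACT Thr — identical.
Codon 2: CTT Leu / CTT Leu — identical.
Codon 3: CAA Gln / CAA Gln — identical.
Codon 4: CAA Gln / TCT Ser — nonsynonymous.
Codon 5: AAA Lys / AAG Lys — synonymous.
Codon 6: ATT Ile / ATC Ile — synonymous.
Synonymous differences: 2.

2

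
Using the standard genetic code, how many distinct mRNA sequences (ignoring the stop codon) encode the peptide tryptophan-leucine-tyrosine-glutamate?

Trp: 1 codon.
Leu: 6 codons.
Tyr: 2 codons.
Glu: 2 codons.
1 × 6 × 2 × 2 = 24.

24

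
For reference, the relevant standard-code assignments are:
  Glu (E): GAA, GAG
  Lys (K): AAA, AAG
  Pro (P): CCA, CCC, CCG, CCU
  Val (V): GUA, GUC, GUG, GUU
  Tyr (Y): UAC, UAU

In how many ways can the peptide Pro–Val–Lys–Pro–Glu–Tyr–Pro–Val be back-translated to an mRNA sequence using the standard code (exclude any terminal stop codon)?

8192

Pro: 4 codons.
Val: 4 codons.
Lys: 2 codons.
Pro: 4 codons.
Glu: 2 codons.
Tyr: 2 codons.
Pro: 4 codons.
Val: 4 codons.
4 × 4 × 2 × 4 × 2 × 2 × 4 × 4 = 8192.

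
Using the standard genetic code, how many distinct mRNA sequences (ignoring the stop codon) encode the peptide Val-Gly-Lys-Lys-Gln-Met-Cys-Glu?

512

Val: 4 codons.
Gly: 4 codons.
Lys: 2 codons.
Lys: 2 codons.
Gln: 2 codons.
Met: 1 codon.
Cys: 2 codons.
Glu: 2 codons.
4 × 4 × 2 × 2 × 2 × 1 × 2 × 2 = 512.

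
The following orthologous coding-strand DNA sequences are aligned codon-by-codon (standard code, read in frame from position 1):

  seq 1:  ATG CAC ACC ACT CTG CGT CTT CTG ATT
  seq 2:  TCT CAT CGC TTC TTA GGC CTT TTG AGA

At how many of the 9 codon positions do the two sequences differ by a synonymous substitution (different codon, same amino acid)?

Codon 1: ATG Met / TCT Ser — nonsynonymous.
Codon 2: CAC His / CAT His — synonymous.
Codon 3: ACC Thr / CGC Arg — nonsynonymous.
Codon 4: ACT Thr / TTC Phe — nonsynonymous.
Codon 5: CTG Leu / TTA Leu — synonymous.
Codon 6: CGT Arg / GGC Gly — nonsynonymous.
Codon 7: CTT Leu / CTT Leu — identical.
Codon 8: CTG Leu / TTG Leu — synonymous.
Codon 9: ATT Ile / AGA Arg — nonsynonymous.
Synonymous differences: 3.

3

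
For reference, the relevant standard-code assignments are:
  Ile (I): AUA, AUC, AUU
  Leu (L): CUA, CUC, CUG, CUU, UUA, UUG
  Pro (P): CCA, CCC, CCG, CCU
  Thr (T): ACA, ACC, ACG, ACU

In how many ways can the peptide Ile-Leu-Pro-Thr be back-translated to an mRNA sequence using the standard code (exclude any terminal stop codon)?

Ile: 3 codons.
Leu: 6 codons.
Pro: 4 codons.
Thr: 4 codons.
3 × 6 × 4 × 4 = 288.

288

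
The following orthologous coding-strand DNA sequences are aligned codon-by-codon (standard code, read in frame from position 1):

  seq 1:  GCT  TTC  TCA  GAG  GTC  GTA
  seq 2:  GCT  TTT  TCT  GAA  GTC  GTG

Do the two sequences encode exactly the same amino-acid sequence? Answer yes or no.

Codon 1: GCT Ala / GCT Ala — identical.
Codon 2: TTC Phe / TTT Phe — synonymous.
Codon 3: TCA Ser / TCT Ser — synonymous.
Codon 4: GAG Glu / GAA Glu — synonymous.
Codon 5: GTC Val / GTC Val — identical.
Codon 6: GTA Val / GTG Val — synonymous.
Nonsynonymous differences: 0 → same protein.

yes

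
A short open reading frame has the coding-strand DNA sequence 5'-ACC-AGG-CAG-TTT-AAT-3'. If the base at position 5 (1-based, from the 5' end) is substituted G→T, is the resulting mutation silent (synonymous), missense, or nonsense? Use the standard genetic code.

missense

Position 5 falls in codon 2: AGG → Arg.
After the substitution the codon is ATG → Met.
Arg ≠ Met, so this is a missense mutation.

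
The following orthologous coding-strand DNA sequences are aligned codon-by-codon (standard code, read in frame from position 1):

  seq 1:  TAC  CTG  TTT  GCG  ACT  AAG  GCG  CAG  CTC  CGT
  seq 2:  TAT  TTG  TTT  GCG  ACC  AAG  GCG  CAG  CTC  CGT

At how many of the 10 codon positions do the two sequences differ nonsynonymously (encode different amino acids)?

Codon 1: TAC Tyr / TAT Tyr — synonymous.
Codon 2: CTG Leu / TTG Leu — synonymous.
Codon 3: TTT Phe / TTT Phe — identical.
Codon 4: GCG Ala / GCG Ala — identical.
Codon 5: ACT Thr / ACC Thr — synonymous.
Codon 6: AAG Lys / AAG Lys — identical.
Codon 7: GCG Ala / GCG Ala — identical.
Codon 8: CAG Gln / CAG Gln — identical.
Codon 9: CTC Leu / CTC Leu — identical.
Codon 10: CGT Arg / CGT Arg — identical.
Nonsynonymous differences: 0.

0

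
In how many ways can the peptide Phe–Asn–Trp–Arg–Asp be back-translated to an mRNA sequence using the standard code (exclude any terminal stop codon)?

48

Phe: 2 codons.
Asn: 2 codons.
Trp: 1 codon.
Arg: 6 codons.
Asp: 2 codons.
2 × 2 × 1 × 6 × 2 = 48.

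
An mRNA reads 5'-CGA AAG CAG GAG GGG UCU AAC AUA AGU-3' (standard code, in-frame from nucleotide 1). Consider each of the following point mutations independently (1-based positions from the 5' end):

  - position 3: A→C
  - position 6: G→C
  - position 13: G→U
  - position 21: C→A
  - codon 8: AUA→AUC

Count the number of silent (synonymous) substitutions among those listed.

Codon 1: CGA (Arg) → CGC (Arg) — synonymous.
Codon 2: AAG (Lys) → AAC (Asn) — missense.
Codon 5: GGG (Gly) → UGG (Trp) — missense.
Codon 7: AAC (Asn) → AAA (Lys) — missense.
Codon 8: AUA (Ile) → AUC (Ile) — synonymous.
Synonymous: 2 of 5.

2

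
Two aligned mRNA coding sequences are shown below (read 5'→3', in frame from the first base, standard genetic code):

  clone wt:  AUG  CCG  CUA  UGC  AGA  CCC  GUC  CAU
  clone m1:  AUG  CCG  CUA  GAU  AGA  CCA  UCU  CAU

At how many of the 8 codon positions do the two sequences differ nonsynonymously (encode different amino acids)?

Codon 1: AUG Met / AUG Met — identical.
Codon 2: CCG Pro / CCG Pro — identical.
Codon 3: CUA Leu / CUA Leu — identical.
Codon 4: UGC Cys / GAU Asp — nonsynonymous.
Codon 5: AGA Arg / AGA Arg — identical.
Codon 6: CCC Pro / CCA Pro — synonymous.
Codon 7: GUC Val / UCU Ser — nonsynonymous.
Codon 8: CAU His / CAU His — identical.
Nonsynonymous differences: 2.

2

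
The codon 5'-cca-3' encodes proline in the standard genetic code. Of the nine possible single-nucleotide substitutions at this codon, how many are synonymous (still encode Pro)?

3

Position 1: none → 0 synonymous.
Position 2: none → 0 synonymous.
Position 3: CCT, CCC, CCG → 3 synonymous.
Total: 0 + 0 + 3 = 3.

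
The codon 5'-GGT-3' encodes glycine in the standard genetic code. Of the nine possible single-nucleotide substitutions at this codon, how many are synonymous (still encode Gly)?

3

Position 1: none → 0 synonymous.
Position 2: none → 0 synonymous.
Position 3: GGC, GGA, GGG → 3 synonymous.
Total: 0 + 0 + 3 = 3.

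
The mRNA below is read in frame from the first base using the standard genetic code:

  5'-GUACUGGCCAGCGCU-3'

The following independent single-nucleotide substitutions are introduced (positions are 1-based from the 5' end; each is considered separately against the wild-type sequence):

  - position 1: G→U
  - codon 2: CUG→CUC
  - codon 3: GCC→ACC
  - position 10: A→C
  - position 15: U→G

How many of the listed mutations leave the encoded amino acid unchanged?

Codon 1: GUA (Val) → UUA (Leu) — missense.
Codon 2: CUG (Leu) → CUC (Leu) — synonymous.
Codon 3: GCC (Ala) → ACC (Thr) — missense.
Codon 4: AGC (Ser) → CGC (Arg) — missense.
Codon 5: GCU (Ala) → GCG (Ala) — synonymous.
Synonymous: 2 of 5.

2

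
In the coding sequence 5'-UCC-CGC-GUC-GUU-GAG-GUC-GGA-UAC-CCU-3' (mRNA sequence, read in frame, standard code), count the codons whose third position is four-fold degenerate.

7

Codon 1 UCC (Ser): third position 4-fold.
Codon 2 CGC (Arg): third position 4-fold.
Codon 3 GUC (Val): third position 4-fold.
Codon 4 GUU (Val): third position 4-fold.
Codon 5 GAG (Glu): third position 2-fold.
Codon 6 GUC (Val): third position 4-fold.
Codon 7 GGA (Gly): third position 4-fold.
Codon 8 UAC (Tyr): third position 2-fold.
Codon 9 CCU (Pro): third position 4-fold.
Four-fold degenerate third positions: 7.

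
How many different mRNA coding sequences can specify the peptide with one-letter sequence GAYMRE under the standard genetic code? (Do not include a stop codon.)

384

Gly: 4 codons.
Ala: 4 codons.
Tyr: 2 codons.
Met: 1 codon.
Arg: 6 codons.
Glu: 2 codons.
4 × 4 × 2 × 1 × 6 × 2 = 384.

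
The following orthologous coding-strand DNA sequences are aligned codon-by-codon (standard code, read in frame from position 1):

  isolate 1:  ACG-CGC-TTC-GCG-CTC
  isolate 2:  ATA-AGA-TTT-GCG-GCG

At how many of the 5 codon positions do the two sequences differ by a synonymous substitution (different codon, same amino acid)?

2

Codon 1: ACG Thr / ATA Ile — nonsynonymous.
Codon 2: CGC Arg / AGA Arg — synonymous.
Codon 3: TTC Phe / TTT Phe — synonymous.
Codon 4: GCG Ala / GCG Ala — identical.
Codon 5: CTC Leu / GCG Ala — nonsynonymous.
Synonymous differences: 2.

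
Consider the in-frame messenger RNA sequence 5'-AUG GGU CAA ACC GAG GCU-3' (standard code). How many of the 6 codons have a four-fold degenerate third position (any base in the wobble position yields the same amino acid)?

3

Codon 1 AUG (Met): third position 1-fold.
Codon 2 GGU (Gly): third position 4-fold.
Codon 3 CAA (Gln): third position 2-fold.
Codon 4 ACC (Thr): third position 4-fold.
Codon 5 GAG (Glu): third position 2-fold.
Codon 6 GCU (Ala): third position 4-fold.
Four-fold degenerate third positions: 3.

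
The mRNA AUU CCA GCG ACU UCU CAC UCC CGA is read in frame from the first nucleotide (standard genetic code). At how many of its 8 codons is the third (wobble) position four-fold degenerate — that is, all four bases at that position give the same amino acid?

Codon 1 AUU (Ile): third position 3-fold.
Codon 2 CCA (Pro): third position 4-fold.
Codon 3 GCG (Ala): third position 4-fold.
Codon 4 ACU (Thr): third position 4-fold.
Codon 5 UCU (Ser): third position 4-fold.
Codon 6 CAC (His): third position 2-fold.
Codon 7 UCC (Ser): third position 4-fold.
Codon 8 CGA (Arg): third position 4-fold.
Four-fold degenerate third positions: 6.

6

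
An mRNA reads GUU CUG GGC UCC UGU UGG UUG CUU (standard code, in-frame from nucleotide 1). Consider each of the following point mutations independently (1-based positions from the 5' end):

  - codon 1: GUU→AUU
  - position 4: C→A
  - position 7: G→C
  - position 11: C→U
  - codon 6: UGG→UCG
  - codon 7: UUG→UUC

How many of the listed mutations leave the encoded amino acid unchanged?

Codon 1: GUU (Val) → AUU (Ile) — missense.
Codon 2: CUG (Leu) → AUG (Met) — missense.
Codon 3: GGC (Gly) → CGC (Arg) — missense.
Codon 4: UCC (Ser) → UUC (Phe) — missense.
Codon 6: UGG (Trp) → UCG (Ser) — missense.
Codon 7: UUG (Leu) → UUC (Phe) — missense.
Synonymous: 0 of 6.

0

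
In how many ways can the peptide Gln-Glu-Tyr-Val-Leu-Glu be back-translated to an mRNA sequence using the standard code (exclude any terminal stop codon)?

Gln: 2 codons.
Glu: 2 codons.
Tyr: 2 codons.
Val: 4 codons.
Leu: 6 codons.
Glu: 2 codons.
2 × 2 × 2 × 4 × 6 × 2 = 384.

384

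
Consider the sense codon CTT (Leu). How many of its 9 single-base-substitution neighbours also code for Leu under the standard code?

Position 1: none → 0 synonymous.
Position 2: none → 0 synonymous.
Position 3: CTC, CTA, CTG → 3 synonymous.
Total: 0 + 0 + 3 = 3.

3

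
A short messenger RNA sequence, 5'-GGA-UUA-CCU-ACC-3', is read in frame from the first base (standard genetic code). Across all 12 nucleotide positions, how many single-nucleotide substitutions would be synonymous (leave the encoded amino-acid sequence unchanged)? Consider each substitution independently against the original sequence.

11

Codon 1 (GGA, Gly): 3 synonymous substitutions.
Codon 2 (UUA, Leu): 2 synonymous substitutions.
Codon 3 (CCU, Pro): 3 synonymous substitutions.
Codon 4 (ACC, Thr): 3 synonymous substitutions.
Total: 3 + 2 + 3 + 3 = 11.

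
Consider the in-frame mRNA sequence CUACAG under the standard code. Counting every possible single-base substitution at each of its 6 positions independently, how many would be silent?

Codon 1 (CUA, Leu): 4 synonymous substitutions.
Codon 2 (CAG, Gln): 1 synonymous substitution.
Total: 4 + 1 = 5.

5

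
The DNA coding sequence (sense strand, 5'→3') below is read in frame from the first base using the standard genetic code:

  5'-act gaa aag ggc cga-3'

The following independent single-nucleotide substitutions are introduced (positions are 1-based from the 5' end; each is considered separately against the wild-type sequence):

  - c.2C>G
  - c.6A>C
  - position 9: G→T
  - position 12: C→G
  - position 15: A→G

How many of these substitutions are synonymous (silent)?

2

Codon 1: ACT (Thr) → AGT (Ser) — missense.
Codon 2: GAA (Glu) → GAC (Asp) — missense.
Codon 3: AAG (Lys) → AAT (Asn) — missense.
Codon 4: GGC (Gly) → GGG (Gly) — synonymous.
Codon 5: CGA (Arg) → CGG (Arg) — synonymous.
Synonymous: 2 of 5.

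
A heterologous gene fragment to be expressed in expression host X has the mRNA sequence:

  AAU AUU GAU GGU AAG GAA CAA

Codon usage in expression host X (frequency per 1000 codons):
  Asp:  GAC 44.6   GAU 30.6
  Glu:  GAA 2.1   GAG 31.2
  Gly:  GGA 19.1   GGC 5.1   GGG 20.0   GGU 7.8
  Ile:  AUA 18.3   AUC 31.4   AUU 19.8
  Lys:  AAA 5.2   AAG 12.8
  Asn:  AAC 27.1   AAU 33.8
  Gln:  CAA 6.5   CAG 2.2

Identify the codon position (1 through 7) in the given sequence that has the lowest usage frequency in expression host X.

Codon 1 AAU (Asn): 33.8 per 1000.
Codon 2 AUU (Ile): 19.8 per 1000.
Codon 3 GAU (Asp): 30.6 per 1000.
Codon 4 GGU (Gly): 7.8 per 1000.
Codon 5 AAG (Lys): 12.8 per 1000.
Codon 6 GAA (Glu): 2.1 per 1000.
Codon 7 CAA (Gln): 6.5 per 1000.
Lowest frequency is 2.1 at codon 6.

6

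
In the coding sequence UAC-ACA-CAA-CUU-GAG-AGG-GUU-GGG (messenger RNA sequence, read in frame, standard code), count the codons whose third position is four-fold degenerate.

4

Codon 1 UAC (Tyr): third position 2-fold.
Codon 2 ACA (Thr): third position 4-fold.
Codon 3 CAA (Gln): third position 2-fold.
Codon 4 CUU (Leu): third position 4-fold.
Codon 5 GAG (Glu): third position 2-fold.
Codon 6 AGG (Arg): third position 2-fold.
Codon 7 GUU (Val): third position 4-fold.
Codon 8 GGG (Gly): third position 4-fold.
Four-fold degenerate third positions: 4.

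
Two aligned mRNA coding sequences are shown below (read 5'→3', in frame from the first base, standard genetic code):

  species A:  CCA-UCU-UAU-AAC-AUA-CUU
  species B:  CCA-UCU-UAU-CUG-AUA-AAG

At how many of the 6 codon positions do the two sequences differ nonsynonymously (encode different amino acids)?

2

Codon 1: CCA Pro / CCA Pro — identical.
Codon 2: UCU Ser / UCU Ser — identical.
Codon 3: UAU Tyr / UAU Tyr — identical.
Codon 4: AAC Asn / CUG Leu — nonsynonymous.
Codon 5: AUA Ile / AUA Ile — identical.
Codon 6: CUU Leu / AAG Lys — nonsynonymous.
Nonsynonymous differences: 2.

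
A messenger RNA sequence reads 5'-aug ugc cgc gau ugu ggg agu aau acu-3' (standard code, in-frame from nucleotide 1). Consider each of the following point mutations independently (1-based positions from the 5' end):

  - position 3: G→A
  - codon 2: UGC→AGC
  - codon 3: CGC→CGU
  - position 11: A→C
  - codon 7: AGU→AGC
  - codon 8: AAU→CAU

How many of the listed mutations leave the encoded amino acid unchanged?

2

Codon 1: AUG (Met) → AUA (Ile) — missense.
Codon 2: UGC (Cys) → AGC (Ser) — missense.
Codon 3: CGC (Arg) → CGU (Arg) — synonymous.
Codon 4: GAU (Asp) → GCU (Ala) — missense.
Codon 7: AGU (Ser) → AGC (Ser) — synonymous.
Codon 8: AAU (Asn) → CAU (His) — missense.
Synonymous: 2 of 6.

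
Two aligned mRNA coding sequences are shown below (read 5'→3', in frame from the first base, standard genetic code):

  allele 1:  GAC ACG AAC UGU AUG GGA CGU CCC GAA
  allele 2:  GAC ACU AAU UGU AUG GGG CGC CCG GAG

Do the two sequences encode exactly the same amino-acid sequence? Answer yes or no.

yes

Codon 1: GAC Asp / GAC Asp — identical.
Codon 2: ACG Thr / ACU Thr — synonymous.
Codon 3: AAC Asn / AAU Asn — synonymous.
Codon 4: UGU Cys / UGU Cys — identical.
Codon 5: AUG Met / AUG Met — identical.
Codon 6: GGA Gly / GGG Gly — synonymous.
Codon 7: CGU Arg / CGC Arg — synonymous.
Codon 8: CCC Pro / CCG Pro — synonymous.
Codon 9: GAA Glu / GAG Glu — synonymous.
Nonsynonymous differences: 0 → same protein.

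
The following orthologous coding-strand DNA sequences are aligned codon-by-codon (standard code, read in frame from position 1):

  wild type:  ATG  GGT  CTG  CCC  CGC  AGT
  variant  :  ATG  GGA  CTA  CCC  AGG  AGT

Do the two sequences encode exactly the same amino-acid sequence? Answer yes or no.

yes

Codon 1: ATG Met / ATG Met — identical.
Codon 2: GGT Gly / GGA Gly — synonymous.
Codon 3: CTG Leu / CTA Leu — synonymous.
Codon 4: CCC Pro / CCC Pro — identical.
Codon 5: CGC Arg / AGG Arg — synonymous.
Codon 6: AGT Ser / AGT Ser — identical.
Nonsynonymous differences: 0 → same protein.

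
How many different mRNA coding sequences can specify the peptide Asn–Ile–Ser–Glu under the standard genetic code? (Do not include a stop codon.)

72

Asn: 2 codons.
Ile: 3 codons.
Ser: 6 codons.
Glu: 2 codons.
2 × 3 × 6 × 2 = 72.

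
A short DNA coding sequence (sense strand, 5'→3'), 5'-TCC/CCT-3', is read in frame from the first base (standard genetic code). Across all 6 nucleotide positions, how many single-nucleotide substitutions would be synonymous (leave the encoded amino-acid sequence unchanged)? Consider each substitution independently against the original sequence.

6

Codon 1 (TCC, Ser): 3 synonymous substitutions.
Codon 2 (CCT, Pro): 3 synonymous substitutions.
Total: 3 + 3 = 6.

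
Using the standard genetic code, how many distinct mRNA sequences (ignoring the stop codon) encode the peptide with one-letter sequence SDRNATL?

Ser: 6 codons.
Asp: 2 codons.
Arg: 6 codons.
Asn: 2 codons.
Ala: 4 codons.
Thr: 4 codons.
Leu: 6 codons.
6 × 2 × 6 × 2 × 4 × 4 × 6 = 13824.

13824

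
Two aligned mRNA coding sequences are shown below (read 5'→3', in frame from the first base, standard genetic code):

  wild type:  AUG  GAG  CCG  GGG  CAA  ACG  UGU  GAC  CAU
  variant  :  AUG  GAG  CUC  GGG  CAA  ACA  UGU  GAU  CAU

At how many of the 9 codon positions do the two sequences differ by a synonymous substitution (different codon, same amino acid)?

Codon 1: AUG Met / AUG Met — identical.
Codon 2: GAG Glu / GAG Glu — identical.
Codon 3: CCG Pro / CUC Leu — nonsynonymous.
Codon 4: GGG Gly / GGG Gly — identical.
Codon 5: CAA Gln / CAA Gln — identical.
Codon 6: ACG Thr / ACA Thr — synonymous.
Codon 7: UGU Cys / UGU Cys — identical.
Codon 8: GAC Asp / GAU Asp — synonymous.
Codon 9: CAU His / CAU His — identical.
Synonymous differences: 2.

2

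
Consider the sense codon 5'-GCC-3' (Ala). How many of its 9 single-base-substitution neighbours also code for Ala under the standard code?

Position 1: none → 0 synonymous.
Position 2: none → 0 synonymous.
Position 3: GCT, GCA, GCG → 3 synonymous.
Total: 0 + 0 + 3 = 3.

3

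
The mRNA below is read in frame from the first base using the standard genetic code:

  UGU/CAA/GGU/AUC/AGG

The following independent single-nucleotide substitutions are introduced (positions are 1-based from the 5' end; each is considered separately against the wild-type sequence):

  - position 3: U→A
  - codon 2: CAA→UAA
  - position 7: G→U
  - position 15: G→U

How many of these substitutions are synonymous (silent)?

Codon 1: UGU (Cys) → UGA (Stop) — nonsense.
Codon 2: CAA (Gln) → UAA (Stop) — nonsense.
Codon 3: GGU (Gly) → UGU (Cys) — missense.
Codon 5: AGG (Arg) → AGU (Ser) — missense.
Synonymous: 0 of 4.

0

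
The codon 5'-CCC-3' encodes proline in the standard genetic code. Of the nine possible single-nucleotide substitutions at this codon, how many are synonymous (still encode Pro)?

Position 1: none → 0 synonymous.
Position 2: none → 0 synonymous.
Position 3: CCT, CCA, CCG → 3 synonymous.
Total: 0 + 0 + 3 = 3.

3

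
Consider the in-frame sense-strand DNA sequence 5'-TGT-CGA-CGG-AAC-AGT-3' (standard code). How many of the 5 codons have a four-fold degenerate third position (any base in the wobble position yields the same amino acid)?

2

Codon 1 TGT (Cys): third position 2-fold.
Codon 2 CGA (Arg): third position 4-fold.
Codon 3 CGG (Arg): third position 4-fold.
Codon 4 AAC (Asn): third position 2-fold.
Codon 5 AGT (Ser): third position 2-fold.
Four-fold degenerate third positions: 2.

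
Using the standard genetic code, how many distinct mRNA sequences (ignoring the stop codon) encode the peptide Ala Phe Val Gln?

Ala: 4 codons.
Phe: 2 codons.
Val: 4 codons.
Gln: 2 codons.
4 × 2 × 4 × 2 = 64.

64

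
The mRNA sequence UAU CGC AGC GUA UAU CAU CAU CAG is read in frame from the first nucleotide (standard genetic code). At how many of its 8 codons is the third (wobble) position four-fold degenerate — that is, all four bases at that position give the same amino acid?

Codon 1 UAU (Tyr): third position 2-fold.
Codon 2 CGC (Arg): third position 4-fold.
Codon 3 AGC (Ser): third position 2-fold.
Codon 4 GUA (Val): third position 4-fold.
Codon 5 UAU (Tyr): third position 2-fold.
Codon 6 CAU (His): third position 2-fold.
Codon 7 CAU (His): third position 2-fold.
Codon 8 CAG (Gln): third position 2-fold.
Four-fold degenerate third positions: 2.

2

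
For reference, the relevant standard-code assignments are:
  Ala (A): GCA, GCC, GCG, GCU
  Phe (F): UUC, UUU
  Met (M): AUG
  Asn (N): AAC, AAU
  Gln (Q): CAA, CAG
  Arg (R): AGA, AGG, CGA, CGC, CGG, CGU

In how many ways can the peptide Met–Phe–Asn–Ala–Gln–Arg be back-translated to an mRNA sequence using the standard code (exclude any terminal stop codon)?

Met: 1 codon.
Phe: 2 codons.
Asn: 2 codons.
Ala: 4 codons.
Gln: 2 codons.
Arg: 6 codons.
1 × 2 × 2 × 4 × 2 × 6 = 192.

192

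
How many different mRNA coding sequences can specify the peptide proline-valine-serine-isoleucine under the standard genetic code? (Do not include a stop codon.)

288

Pro: 4 codons.
Val: 4 codons.
Ser: 6 codons.
Ile: 3 codons.
4 × 4 × 6 × 3 = 288.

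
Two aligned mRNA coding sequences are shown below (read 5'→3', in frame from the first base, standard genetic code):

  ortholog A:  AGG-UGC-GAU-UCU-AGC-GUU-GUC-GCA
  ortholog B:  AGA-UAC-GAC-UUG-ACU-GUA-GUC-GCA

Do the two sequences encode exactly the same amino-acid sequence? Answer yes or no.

Codon 1: AGG Arg / AGA Arg — synonymous.
Codon 2: UGC Cys / UAC Tyr — nonsynonymous.
Codon 3: GAU Asp / GAC Asp — synonymous.
Codon 4: UCU Ser / UUG Leu — nonsynonymous.
Codon 5: AGC Ser / ACU Thr — nonsynonymous.
Codon 6: GUU Val / GUA Val — synonymous.
Codon 7: GUC Val / GUC Val — identical.
Codon 8: GCA Ala / GCA Ala — identical.
Nonsynonymous differences: 3 → different protein.

no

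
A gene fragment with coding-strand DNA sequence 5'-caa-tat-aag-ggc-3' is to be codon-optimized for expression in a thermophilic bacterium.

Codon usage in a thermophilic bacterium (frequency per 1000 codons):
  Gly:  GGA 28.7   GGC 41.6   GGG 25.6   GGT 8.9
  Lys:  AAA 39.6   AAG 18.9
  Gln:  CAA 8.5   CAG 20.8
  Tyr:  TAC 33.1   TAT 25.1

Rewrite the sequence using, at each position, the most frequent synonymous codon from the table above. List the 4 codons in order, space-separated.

Codon 1 (Gln): best is CAG at 20.8.
Codon 2 (Tyr): best is TAC at 33.1.
Codon 3 (Lys): best is AAA at 39.6.
Codon 4 (Gly): best is GGC at 41.6.

CAG TAC AAA GGC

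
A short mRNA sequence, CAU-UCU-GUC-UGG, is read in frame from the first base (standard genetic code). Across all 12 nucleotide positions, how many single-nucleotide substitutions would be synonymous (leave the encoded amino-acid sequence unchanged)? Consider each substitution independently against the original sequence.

Codon 1 (CAU, His): 1 synonymous substitution.
Codon 2 (UCU, Ser): 3 synonymous substitutions.
Codon 3 (GUC, Val): 3 synonymous substitutions.
Codon 4 (UGG, Trp): 0 synonymous substitutions.
Total: 1 + 3 + 3 + 0 = 7.

7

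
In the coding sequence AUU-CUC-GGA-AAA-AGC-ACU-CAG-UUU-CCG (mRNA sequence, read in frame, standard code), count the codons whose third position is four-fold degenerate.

4

Codon 1 AUU (Ile): third position 3-fold.
Codon 2 CUC (Leu): third position 4-fold.
Codon 3 GGA (Gly): third position 4-fold.
Codon 4 AAA (Lys): third position 2-fold.
Codon 5 AGC (Ser): third position 2-fold.
Codon 6 ACU (Thr): third position 4-fold.
Codon 7 CAG (Gln): third position 2-fold.
Codon 8 UUU (Phe): third position 2-fold.
Codon 9 CCG (Pro): third position 4-fold.
Four-fold degenerate third positions: 4.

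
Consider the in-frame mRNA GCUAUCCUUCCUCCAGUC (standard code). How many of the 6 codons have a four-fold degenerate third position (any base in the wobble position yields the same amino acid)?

5

Codon 1 GCU (Ala): third position 4-fold.
Codon 2 AUC (Ile): third position 3-fold.
Codon 3 CUU (Leu): third position 4-fold.
Codon 4 CCU (Pro): third position 4-fold.
Codon 5 CCA (Pro): third position 4-fold.
Codon 6 GUC (Val): third position 4-fold.
Four-fold degenerate third positions: 5.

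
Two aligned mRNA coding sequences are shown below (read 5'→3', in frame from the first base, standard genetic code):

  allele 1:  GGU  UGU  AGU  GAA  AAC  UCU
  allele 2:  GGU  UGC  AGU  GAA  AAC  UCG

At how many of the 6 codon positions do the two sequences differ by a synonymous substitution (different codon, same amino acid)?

2

Codon 1: GGU Gly / GGU Gly — identical.
Codon 2: UGU Cys / UGC Cys — synonymous.
Codon 3: AGU Ser / AGU Ser — identical.
Codon 4: GAA Glu / GAA Glu — identical.
Codon 5: AAC Asn / AAC Asn — identical.
Codon 6: UCU Ser / UCG Ser — synonymous.
Synonymous differences: 2.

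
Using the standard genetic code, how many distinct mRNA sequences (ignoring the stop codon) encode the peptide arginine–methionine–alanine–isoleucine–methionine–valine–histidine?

Arg: 6 codons.
Met: 1 codon.
Ala: 4 codons.
Ile: 3 codons.
Met: 1 codon.
Val: 4 codons.
His: 2 codons.
6 × 1 × 4 × 3 × 1 × 4 × 2 = 576.

576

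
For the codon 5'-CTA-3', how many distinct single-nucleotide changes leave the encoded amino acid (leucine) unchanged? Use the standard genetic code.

Position 1: TTA → 1 synonymous.
Position 2: none → 0 synonymous.
Position 3: CTT, CTC, CTG → 3 synonymous.
Total: 1 + 0 + 3 = 4.

4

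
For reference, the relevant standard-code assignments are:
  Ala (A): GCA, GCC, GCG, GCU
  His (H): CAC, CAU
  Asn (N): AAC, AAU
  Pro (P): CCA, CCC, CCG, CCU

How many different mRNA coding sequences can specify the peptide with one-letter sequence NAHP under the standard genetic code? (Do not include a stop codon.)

64

Asn: 2 codons.
Ala: 4 codons.
His: 2 codons.
Pro: 4 codons.
2 × 4 × 2 × 4 = 64.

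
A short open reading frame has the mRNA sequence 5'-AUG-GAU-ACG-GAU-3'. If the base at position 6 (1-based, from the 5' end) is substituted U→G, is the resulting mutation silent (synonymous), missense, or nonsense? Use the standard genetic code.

Position 6 falls in codon 2: GAU → Asp.
After the substitution the codon is GAG → Glu.
Asp ≠ Glu, so this is a missense mutation.

missense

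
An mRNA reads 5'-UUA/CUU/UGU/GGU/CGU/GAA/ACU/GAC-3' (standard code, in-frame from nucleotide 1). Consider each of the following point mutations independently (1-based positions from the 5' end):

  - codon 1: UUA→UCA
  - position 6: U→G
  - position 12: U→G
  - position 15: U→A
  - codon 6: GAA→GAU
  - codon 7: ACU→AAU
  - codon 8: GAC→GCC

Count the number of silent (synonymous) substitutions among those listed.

3

Codon 1: UUA (Leu) → UCA (Ser) — missense.
Codon 2: CUU (Leu) → CUG (Leu) — synonymous.
Codon 4: GGU (Gly) → GGG (Gly) — synonymous.
Codon 5: CGU (Arg) → CGA (Arg) — synonymous.
Codon 6: GAA (Glu) → GAU (Asp) — missense.
Codon 7: ACU (Thr) → AAU (Asn) — missense.
Codon 8: GAC (Asp) → GCC (Ala) — missense.
Synonymous: 3 of 7.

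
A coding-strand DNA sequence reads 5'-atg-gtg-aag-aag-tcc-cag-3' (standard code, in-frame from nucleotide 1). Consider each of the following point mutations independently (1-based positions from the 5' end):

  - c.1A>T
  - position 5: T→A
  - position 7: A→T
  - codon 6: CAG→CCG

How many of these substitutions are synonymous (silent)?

Codon 1: ATG (Met) → TTG (Leu) — missense.
Codon 2: GTG (Val) → GAG (Glu) — missense.
Codon 3: AAG (Lys) → TAG (Stop) — nonsense.
Codon 6: CAG (Gln) → CCG (Pro) — missense.
Synonymous: 0 of 4.

0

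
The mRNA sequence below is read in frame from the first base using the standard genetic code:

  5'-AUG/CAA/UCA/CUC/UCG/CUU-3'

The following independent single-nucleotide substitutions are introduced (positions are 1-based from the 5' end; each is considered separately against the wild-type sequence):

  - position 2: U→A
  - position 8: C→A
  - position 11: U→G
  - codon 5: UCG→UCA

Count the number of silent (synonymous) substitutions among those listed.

Codon 1: AUG (Met) → AAG (Lys) — missense.
Codon 3: UCA (Ser) → UAA (Stop) — nonsense.
Codon 4: CUC (Leu) → CGC (Arg) — missense.
Codon 5: UCG (Ser) → UCA (Ser) — synonymous.
Synonymous: 1 of 4.

1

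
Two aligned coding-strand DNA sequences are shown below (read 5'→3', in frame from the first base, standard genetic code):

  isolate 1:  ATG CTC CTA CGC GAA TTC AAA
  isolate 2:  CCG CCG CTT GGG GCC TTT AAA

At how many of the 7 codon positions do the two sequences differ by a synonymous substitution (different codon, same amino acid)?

2

Codon 1: ATG Met / CCG Pro — nonsynonymous.
Codon 2: CTC Leu / CCG Pro — nonsynonymous.
Codon 3: CTA Leu / CTT Leu — synonymous.
Codon 4: CGC Arg / GGG Gly — nonsynonymous.
Codon 5: GAA Glu / GCC Ala — nonsynonymous.
Codon 6: TTC Phe / TTT Phe — synonymous.
Codon 7: AAA Lys / AAA Lys — identical.
Synonymous differences: 2.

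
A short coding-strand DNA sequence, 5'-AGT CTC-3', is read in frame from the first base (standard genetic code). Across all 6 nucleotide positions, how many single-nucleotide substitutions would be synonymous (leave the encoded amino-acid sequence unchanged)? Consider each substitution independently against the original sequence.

4

Codon 1 (AGT, Ser): 1 synonymous substitution.
Codon 2 (CTC, Leu): 3 synonymous substitutions.
Total: 1 + 3 = 4.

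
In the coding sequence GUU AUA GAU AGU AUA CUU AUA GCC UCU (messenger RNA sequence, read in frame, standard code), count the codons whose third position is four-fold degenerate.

Codon 1 GUU (Val): third position 4-fold.
Codon 2 AUA (Ile): third position 3-fold.
Codon 3 GAU (Asp): third position 2-fold.
Codon 4 AGU (Ser): third position 2-fold.
Codon 5 AUA (Ile): third position 3-fold.
Codon 6 CUU (Leu): third position 4-fold.
Codon 7 AUA (Ile): third position 3-fold.
Codon 8 GCC (Ala): third position 4-fold.
Codon 9 UCU (Ser): third position 4-fold.
Four-fold degenerate third positions: 4.

4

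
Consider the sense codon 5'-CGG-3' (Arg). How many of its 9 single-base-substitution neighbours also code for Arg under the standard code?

Position 1: AGG → 1 synonymous.
Position 2: none → 0 synonymous.
Position 3: CGU, CGC, CGA → 3 synonymous.
Total: 1 + 0 + 3 = 4.

4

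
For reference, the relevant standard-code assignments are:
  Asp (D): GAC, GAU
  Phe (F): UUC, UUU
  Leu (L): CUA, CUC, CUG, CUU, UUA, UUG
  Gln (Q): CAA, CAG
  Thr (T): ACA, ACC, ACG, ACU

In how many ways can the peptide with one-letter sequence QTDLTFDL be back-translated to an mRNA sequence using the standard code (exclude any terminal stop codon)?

Gln: 2 codons.
Thr: 4 codons.
Asp: 2 codons.
Leu: 6 codons.
Thr: 4 codons.
Phe: 2 codons.
Asp: 2 codons.
Leu: 6 codons.
2 × 4 × 2 × 6 × 4 × 2 × 2 × 6 = 9216.

9216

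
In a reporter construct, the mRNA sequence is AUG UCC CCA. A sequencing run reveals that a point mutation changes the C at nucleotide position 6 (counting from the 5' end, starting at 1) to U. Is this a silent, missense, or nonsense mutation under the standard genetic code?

Position 6 falls in codon 2: UCC → Ser.
After the substitution the codon is UCU → Ser.
Both encode Ser, so the change is synonymous.

silent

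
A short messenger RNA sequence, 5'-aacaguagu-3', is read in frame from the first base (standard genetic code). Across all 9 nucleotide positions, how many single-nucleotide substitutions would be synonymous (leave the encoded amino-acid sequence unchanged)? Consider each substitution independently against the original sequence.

Codon 1 (AAC, Asn): 1 synonymous substitution.
Codon 2 (AGU, Ser): 1 synonymous substitution.
Codon 3 (AGU, Ser): 1 synonymous substitution.
Total: 1 + 1 + 1 = 3.

3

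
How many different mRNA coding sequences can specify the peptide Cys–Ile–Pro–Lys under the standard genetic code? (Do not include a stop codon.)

Cys: 2 codons.
Ile: 3 codons.
Pro: 4 codons.
Lys: 2 codons.
2 × 3 × 4 × 2 = 48.

48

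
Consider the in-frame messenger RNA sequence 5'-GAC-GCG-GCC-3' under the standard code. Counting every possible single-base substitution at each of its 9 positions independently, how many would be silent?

Codon 1 (GAC, Asp): 1 synonymous substitution.
Codon 2 (GCG, Ala): 3 synonymous substitutions.
Codon 3 (GCC, Ala): 3 synonymous substitutions.
Total: 1 + 3 + 3 = 7.

7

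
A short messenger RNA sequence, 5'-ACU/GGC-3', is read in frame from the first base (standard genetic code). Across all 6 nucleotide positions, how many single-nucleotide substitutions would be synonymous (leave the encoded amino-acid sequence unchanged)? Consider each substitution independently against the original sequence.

Codon 1 (ACU, Thr): 3 synonymous substitutions.
Codon 2 (GGC, Gly): 3 synonymous substitutions.
Total: 3 + 3 = 6.

6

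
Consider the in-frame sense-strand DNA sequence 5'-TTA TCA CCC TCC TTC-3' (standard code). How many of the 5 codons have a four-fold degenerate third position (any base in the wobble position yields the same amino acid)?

Codon 1 TTA (Leu): third position 2-fold.
Codon 2 TCA (Ser): third position 4-fold.
Codon 3 CCC (Pro): third position 4-fold.
Codon 4 TCC (Ser): third position 4-fold.
Codon 5 TTC (Phe): third position 2-fold.
Four-fold degenerate third positions: 3.

3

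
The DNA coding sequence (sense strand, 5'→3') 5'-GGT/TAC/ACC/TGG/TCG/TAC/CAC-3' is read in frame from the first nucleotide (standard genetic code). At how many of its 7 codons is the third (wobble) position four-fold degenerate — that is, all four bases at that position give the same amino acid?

Codon 1 GGT (Gly): third position 4-fold.
Codon 2 TAC (Tyr): third position 2-fold.
Codon 3 ACC (Thr): third position 4-fold.
Codon 4 TGG (Trp): third position 1-fold.
Codon 5 TCG (Ser): third position 4-fold.
Codon 6 TAC (Tyr): third position 2-fold.
Codon 7 CAC (His): third position 2-fold.
Four-fold degenerate third positions: 3.

3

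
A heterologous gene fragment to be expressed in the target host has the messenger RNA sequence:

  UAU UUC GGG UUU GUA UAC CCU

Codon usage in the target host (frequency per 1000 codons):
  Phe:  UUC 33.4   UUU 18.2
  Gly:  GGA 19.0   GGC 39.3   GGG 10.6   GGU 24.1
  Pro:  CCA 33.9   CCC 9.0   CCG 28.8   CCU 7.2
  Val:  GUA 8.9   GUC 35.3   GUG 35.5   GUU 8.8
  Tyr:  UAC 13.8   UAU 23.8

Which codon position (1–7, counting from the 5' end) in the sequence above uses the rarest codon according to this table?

Codon 1 UAU (Tyr): 23.8 per 1000.
Codon 2 UUC (Phe): 33.4 per 1000.
Codon 3 GGG (Gly): 10.6 per 1000.
Codon 4 UUU (Phe): 18.2 per 1000.
Codon 5 GUA (Val): 8.9 per 1000.
Codon 6 UAC (Tyr): 13.8 per 1000.
Codon 7 CCU (Pro): 7.2 per 1000.
Lowest frequency is 7.2 at codon 7.

7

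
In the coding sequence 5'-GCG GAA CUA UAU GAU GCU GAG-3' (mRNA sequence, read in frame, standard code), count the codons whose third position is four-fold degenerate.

3

Codon 1 GCG (Ala): third position 4-fold.
Codon 2 GAA (Glu): third position 2-fold.
Codon 3 CUA (Leu): third position 4-fold.
Codon 4 UAU (Tyr): third position 2-fold.
Codon 5 GAU (Asp): third position 2-fold.
Codon 6 GCU (Ala): third position 4-fold.
Codon 7 GAG (Glu): third position 2-fold.
Four-fold degenerate third positions: 3.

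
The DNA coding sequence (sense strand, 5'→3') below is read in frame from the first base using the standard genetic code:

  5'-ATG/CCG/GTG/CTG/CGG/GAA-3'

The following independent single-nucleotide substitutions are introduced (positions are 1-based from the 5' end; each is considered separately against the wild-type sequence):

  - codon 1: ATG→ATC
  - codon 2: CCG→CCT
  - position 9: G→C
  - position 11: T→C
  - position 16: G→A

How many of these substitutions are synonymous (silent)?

Codon 1: ATG (Met) → ATC (Ile) — missense.
Codon 2: CCG (Pro) → CCT (Pro) — synonymous.
Codon 3: GTG (Val) → GTC (Val) — synonymous.
Codon 4: CTG (Leu) → CCG (Pro) — missense.
Codon 6: GAA (Glu) → AAA (Lys) — missense.
Synonymous: 2 of 5.

2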